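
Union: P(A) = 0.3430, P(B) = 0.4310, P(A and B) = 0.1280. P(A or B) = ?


P(A∪B) = 0.3430 + 0.4310 - 0.1280
= 0.7740 - 0.1280
= 0.6460

P(A∪B) = 0.6460


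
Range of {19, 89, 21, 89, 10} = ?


Max = 89, Min = 10
Range = 89 - 10 = 79

Range = 79


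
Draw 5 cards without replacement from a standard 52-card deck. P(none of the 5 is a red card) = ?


P(no red cards) = (26/52) × (25/51) × (24/50) × (23/49) × (22/48)
= 0.0253

P = 0.0253


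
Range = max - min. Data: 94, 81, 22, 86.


Max = 94, Min = 22
Range = 94 - 22 = 72

Range = 72


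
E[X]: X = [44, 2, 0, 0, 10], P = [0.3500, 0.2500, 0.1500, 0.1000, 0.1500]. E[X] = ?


E[X] = 44*0.3500 + 2*0.2500 + 0*0.1500 + 0*0.1000 + 10*0.1500
= 15.4000 + 0.5000 + 0 + 0 + 1.5000
= 17.4000

E[X] = 17.4000


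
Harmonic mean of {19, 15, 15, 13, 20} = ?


Sum of reciprocals = 1/19 + 1/15 + 1/15 + 1/13 + 1/20 = 0.312888
HM = 5/0.312888 = 15.9802

HM = 15.9802


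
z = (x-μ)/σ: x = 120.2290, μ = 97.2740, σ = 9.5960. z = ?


z = (120.2290 - 97.2740)/9.5960
= 22.9550/9.5960
= 2.3921

z = 2.3921


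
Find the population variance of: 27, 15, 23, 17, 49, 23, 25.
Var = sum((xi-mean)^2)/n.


Mean = 25.5714
Squared deviations: 2.0408, 111.7551, 6.6122, 73.4694, 548.8980, 6.6122, 0.3265
Sum = 749.7143
Variance = 749.7143/7 = 107.1020

Variance = 107.1020


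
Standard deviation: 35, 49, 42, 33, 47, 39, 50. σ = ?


Mean = 42.1429
Variance = 39.5510
SD = sqrt(39.5510) = 6.2890

SD = 6.2890


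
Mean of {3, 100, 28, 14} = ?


Sum = 3 + 100 + 28 + 14 = 145
n = 4
Mean = 145/4 = 36.2500

Mean = 36.2500


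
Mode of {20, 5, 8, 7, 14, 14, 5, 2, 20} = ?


Frequencies: 2:1, 5:2, 7:1, 8:1, 14:2, 20:2
Max frequency = 2
Mode = 5, 14, 20

Mode = 5, 14, 20


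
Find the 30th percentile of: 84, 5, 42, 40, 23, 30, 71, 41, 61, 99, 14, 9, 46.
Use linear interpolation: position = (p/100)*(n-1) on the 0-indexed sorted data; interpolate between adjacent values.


Sorted: 5, 9, 14, 23, 30, 40, 41, 42, 46, 61, 71, 84, 99
n = 13
Index = 30/100 * 12 = 3.6000
Lower = data[3] = 23, Upper = data[4] = 30
P30 = 23 + 0.6000*(7) = 27.2000

P30 = 27.2000


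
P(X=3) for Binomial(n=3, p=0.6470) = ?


C(3,3) = 1
p^3 = 0.270840
(1-p)^0 = 1.000000
P = 1 * 0.270840 * 1.000000 = 0.2708

P(X=3) = 0.2708


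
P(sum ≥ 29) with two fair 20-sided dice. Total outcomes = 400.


Total outcomes = 20×20 = 400
Favorable (sum ≥ 29): 78
P = 78/400 = 0.1950

P = 0.1950


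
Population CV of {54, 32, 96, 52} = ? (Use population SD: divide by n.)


Mean = 58.5000
SD = 23.2970
CV = (23.2970/58.5000)*100 = 39.8239%

CV = 39.8239%


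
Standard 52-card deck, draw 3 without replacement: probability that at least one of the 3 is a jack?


P(at least one) = 1 - P(none)
P(none) = (48/52) × (47/51) × (46/50) = 0.782624
P(at least one) = 1 - 0.782624 = 0.2174

P = 0.2174


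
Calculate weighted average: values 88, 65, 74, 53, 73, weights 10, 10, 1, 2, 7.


Numerator = 88*10 + 65*10 + 74*1 + 53*2 + 73*7 = 2221
Denominator = 10 + 10 + 1 + 2 + 7 = 30
WM = 2221/30 = 74.0333

WM = 74.0333


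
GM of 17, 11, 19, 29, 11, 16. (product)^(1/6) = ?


Product = 17 × 11 × 19 × 29 × 11 × 16 = 18134512
GM = 18134512^(1/6) = 16.2088

GM = 16.2088


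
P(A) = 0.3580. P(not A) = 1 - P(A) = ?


P(not A) = 1 - 0.3580 = 0.6420

P(not A) = 0.6420


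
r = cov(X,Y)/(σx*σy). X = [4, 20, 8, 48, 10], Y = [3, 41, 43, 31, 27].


Mean X = 18.0000, Mean Y = 29.0000
SD X = 15.899686, SD Y = 14.310835
Cov = 64.800000
r = 64.800000/(15.899686*14.310835) = 0.2848

r = 0.2848


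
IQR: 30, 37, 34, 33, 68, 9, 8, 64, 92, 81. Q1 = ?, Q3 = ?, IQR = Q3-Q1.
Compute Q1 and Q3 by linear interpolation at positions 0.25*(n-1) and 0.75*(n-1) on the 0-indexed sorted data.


Sorted: 8, 9, 30, 33, 34, 37, 64, 68, 81, 92
Q1 (25th %ile) = 30.7500
Q3 (75th %ile) = 67.0000
IQR = 67.0000 - 30.7500 = 36.2500

IQR = 36.2500


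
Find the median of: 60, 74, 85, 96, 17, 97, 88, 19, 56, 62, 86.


Sorted: 17, 19, 56, 60, 62, 74, 85, 86, 88, 96, 97
n = 11 (odd)
Middle value = 74

Median = 74


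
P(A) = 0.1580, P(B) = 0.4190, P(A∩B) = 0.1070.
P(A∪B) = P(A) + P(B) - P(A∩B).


P(A∪B) = 0.1580 + 0.4190 - 0.1070
= 0.5770 - 0.1070
= 0.4700

P(A∪B) = 0.4700


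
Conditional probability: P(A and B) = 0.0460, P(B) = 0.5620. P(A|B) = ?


P(A|B) = 0.0460/0.5620 = 0.0819

P(A|B) = 0.0819


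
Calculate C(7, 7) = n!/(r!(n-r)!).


C(7,7) = 7!/(7! × 0!)
= 5040/(5040 × 1)
= 1

C(7,7) = 1


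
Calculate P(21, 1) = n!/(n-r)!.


P(21,1) = 21!/20!
= 51090942171709440000/2432902008176640000
= 21

P(21,1) = 21


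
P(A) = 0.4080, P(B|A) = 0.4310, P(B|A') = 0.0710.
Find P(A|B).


P(B) = P(B|A)*P(A) + P(B|A')*P(A')
= 0.4310*0.4080 + 0.0710*0.5920
= 0.175848 + 0.042032 = 0.217880
P(A|B) = 0.175848/0.217880 = 0.8071

P(A|B) = 0.8071


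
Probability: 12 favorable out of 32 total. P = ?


P = 12/32 = 0.3750

P = 0.3750


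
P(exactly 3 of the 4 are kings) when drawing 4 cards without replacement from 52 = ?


Hypergeometric: P(X=3) = C(4,3)·C(48,1) / C(52,4)
= 4 × 48 / 270725
= 192/270725 = 0.0007

P = 0.0007


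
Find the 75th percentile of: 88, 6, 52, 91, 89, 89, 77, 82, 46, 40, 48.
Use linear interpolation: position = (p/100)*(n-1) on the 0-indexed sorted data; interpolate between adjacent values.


Sorted: 6, 40, 46, 48, 52, 77, 82, 88, 89, 89, 91
n = 11
Index = 75/100 * 10 = 7.5000
Lower = data[7] = 88, Upper = data[8] = 89
P75 = 88 + 0.5000*(1) = 88.5000

P75 = 88.5000


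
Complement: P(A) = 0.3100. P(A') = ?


P(not A) = 1 - 0.3100 = 0.6900

P(not A) = 0.6900


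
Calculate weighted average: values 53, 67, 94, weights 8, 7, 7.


Numerator = 53*8 + 67*7 + 94*7 = 1551
Denominator = 8 + 7 + 7 = 22
WM = 1551/22 = 70.5000

WM = 70.5000


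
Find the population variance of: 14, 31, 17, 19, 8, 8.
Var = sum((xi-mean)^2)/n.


Mean = 16.1667
Squared deviations: 4.6944, 220.0278, 0.6944, 8.0278, 66.6944, 66.6944
Sum = 366.8333
Variance = 366.8333/6 = 61.1389

Variance = 61.1389


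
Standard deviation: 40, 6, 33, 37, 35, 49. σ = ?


Mean = 33.3333
Variance = 175.5556
SD = sqrt(175.5556) = 13.2497

SD = 13.2497


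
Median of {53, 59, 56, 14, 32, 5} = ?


Sorted: 5, 14, 32, 53, 56, 59
n = 6 (even)
Middle values: 32 and 53
Median = (32+53)/2 = 42.5000

Median = 42.5000


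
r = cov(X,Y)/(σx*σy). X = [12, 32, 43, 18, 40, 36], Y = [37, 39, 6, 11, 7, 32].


Mean X = 30.1667, Mean Y = 22.0000
SD X = 11.378586, SD Y = 14.236104
Cov = -67.000000
r = -67.000000/(11.378586*14.236104) = -0.4136

r = -0.4136


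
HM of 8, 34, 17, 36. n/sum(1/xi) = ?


Sum of reciprocals = 1/8 + 1/34 + 1/17 + 1/36 = 0.241013
HM = 4/0.241013 = 16.5966

HM = 16.5966


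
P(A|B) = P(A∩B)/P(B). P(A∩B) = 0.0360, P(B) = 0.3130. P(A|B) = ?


P(A|B) = 0.0360/0.3130 = 0.1150

P(A|B) = 0.1150


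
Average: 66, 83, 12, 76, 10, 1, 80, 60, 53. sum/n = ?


Sum = 66 + 83 + 12 + 76 + 10 + 1 + 80 + 60 + 53 = 441
n = 9
Mean = 441/9 = 49.0000

Mean = 49.0000


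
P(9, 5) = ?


P(9,5) = 9!/4!
= 362880/24
= 15120

P(9,5) = 15120


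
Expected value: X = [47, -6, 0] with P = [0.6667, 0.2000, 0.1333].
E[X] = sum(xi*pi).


E[X] = 47*0.6667 - 6*0.2000 + 0*0.1333
= 31.3349 - 1.2000 + 0
= 30.1349

E[X] = 30.1349


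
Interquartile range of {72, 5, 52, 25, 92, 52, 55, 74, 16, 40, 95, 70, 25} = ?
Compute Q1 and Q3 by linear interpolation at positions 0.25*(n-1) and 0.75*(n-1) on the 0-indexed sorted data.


Sorted: 5, 16, 25, 25, 40, 52, 52, 55, 70, 72, 74, 92, 95
Q1 (25th %ile) = 25.0000
Q3 (75th %ile) = 72.0000
IQR = 72.0000 - 25.0000 = 47.0000

IQR = 47.0000


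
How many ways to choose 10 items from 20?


C(20,10) = 20!/(10! × 10!)
= 2432902008176640000/(3628800 × 3628800)
= 184756

C(20,10) = 184756


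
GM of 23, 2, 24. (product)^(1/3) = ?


Product = 23 × 2 × 24 = 1104
GM = 1104^(1/3) = 10.3353

GM = 10.3353


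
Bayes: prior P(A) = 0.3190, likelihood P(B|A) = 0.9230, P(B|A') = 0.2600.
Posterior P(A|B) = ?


P(B) = P(B|A)*P(A) + P(B|A')*P(A')
= 0.9230*0.3190 + 0.2600*0.6810
= 0.294437 + 0.177060 = 0.471497
P(A|B) = 0.294437/0.471497 = 0.6245

P(A|B) = 0.6245


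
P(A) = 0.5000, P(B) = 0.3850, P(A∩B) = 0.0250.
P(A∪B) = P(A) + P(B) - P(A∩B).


P(A∪B) = 0.5000 + 0.3850 - 0.0250
= 0.8850 - 0.0250
= 0.8600

P(A∪B) = 0.8600


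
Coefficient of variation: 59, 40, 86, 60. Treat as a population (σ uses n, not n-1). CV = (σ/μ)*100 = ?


Mean = 61.2500
SD = 16.3612
CV = (16.3612/61.2500)*100 = 26.7121%

CV = 26.7121%


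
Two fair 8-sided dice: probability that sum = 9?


Total outcomes = 8×8 = 64
Favorable (sum = 9): 8
P = 8/64 = 0.1250

P = 0.1250


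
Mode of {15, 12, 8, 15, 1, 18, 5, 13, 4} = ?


Frequencies: 1:1, 4:1, 5:1, 8:1, 12:1, 13:1, 15:2, 18:1
Max frequency = 2
Mode = 15

Mode = 15


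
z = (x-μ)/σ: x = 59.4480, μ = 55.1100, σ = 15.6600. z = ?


z = (59.4480 - 55.1100)/15.6600
= 4.3380/15.6600
= 0.2770

z = 0.2770


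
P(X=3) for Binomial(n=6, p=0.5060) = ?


C(6,3) = 20
p^3 = 0.129554
(1-p)^3 = 0.120554
P = 20 * 0.129554 * 0.120554 = 0.3124

P(X=3) = 0.3124


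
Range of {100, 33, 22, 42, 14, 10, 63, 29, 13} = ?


Max = 100, Min = 10
Range = 100 - 10 = 90

Range = 90


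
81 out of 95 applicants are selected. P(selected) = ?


P = 81/95 = 0.8526

P = 0.8526


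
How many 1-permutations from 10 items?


P(10,1) = 10!/9!
= 3628800/362880
= 10

P(10,1) = 10


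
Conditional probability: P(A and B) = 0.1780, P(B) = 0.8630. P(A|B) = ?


P(A|B) = 0.1780/0.8630 = 0.2063

P(A|B) = 0.2063


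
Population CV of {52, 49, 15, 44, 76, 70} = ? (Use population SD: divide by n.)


Mean = 51.0000
SD = 19.7315
CV = (19.7315/51.0000)*100 = 38.6893%

CV = 38.6893%


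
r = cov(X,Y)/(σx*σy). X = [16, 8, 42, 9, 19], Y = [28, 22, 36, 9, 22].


Mean X = 18.8000, Mean Y = 23.4000
SD X = 12.319091, SD Y = 8.845338
Cov = 87.080000
r = 87.080000/(12.319091*8.845338) = 0.7991

r = 0.7991


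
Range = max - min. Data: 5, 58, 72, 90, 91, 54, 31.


Max = 91, Min = 5
Range = 91 - 5 = 86

Range = 86


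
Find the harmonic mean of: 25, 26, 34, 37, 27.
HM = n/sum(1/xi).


Sum of reciprocals = 1/25 + 1/26 + 1/34 + 1/37 + 1/27 = 0.171937
HM = 5/0.171937 = 29.0804

HM = 29.0804


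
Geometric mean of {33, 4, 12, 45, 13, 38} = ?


Product = 33 × 4 × 12 × 45 × 13 × 38 = 35212320
GM = 35212320^(1/6) = 18.1043

GM = 18.1043


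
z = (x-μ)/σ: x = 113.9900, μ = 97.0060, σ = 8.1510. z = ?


z = (113.9900 - 97.0060)/8.1510
= 16.9840/8.1510
= 2.0837

z = 2.0837


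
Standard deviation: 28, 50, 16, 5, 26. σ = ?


Mean = 25.0000
Variance = 223.2000
SD = sqrt(223.2000) = 14.9399

SD = 14.9399


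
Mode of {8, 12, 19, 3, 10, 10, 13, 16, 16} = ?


Frequencies: 3:1, 8:1, 10:2, 12:1, 13:1, 16:2, 19:1
Max frequency = 2
Mode = 10, 16

Mode = 10, 16


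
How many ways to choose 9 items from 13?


C(13,9) = 13!/(9! × 4!)
= 6227020800/(362880 × 24)
= 715

C(13,9) = 715


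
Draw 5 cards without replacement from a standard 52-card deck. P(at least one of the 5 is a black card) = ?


P(at least one) = 1 - P(none)
P(none) = (26/52) × (25/51) × (24/50) × (23/49) × (22/48) = 0.025310
P(at least one) = 1 - 0.025310 = 0.9747

P = 0.9747


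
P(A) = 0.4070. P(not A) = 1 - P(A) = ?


P(not A) = 1 - 0.4070 = 0.5930

P(not A) = 0.5930


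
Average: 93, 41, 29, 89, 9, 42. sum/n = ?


Sum = 93 + 41 + 29 + 89 + 9 + 42 = 303
n = 6
Mean = 303/6 = 50.5000

Mean = 50.5000


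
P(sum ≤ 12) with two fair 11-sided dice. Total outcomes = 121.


Total outcomes = 11×11 = 121
Favorable (sum ≤ 12): 66
P = 66/121 = 0.5455

P = 0.5455


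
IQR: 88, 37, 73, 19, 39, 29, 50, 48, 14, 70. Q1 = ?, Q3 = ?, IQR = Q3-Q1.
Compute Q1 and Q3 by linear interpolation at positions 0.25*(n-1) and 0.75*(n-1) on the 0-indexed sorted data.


Sorted: 14, 19, 29, 37, 39, 48, 50, 70, 73, 88
Q1 (25th %ile) = 31.0000
Q3 (75th %ile) = 65.0000
IQR = 65.0000 - 31.0000 = 34.0000

IQR = 34.0000


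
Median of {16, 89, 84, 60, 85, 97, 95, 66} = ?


Sorted: 16, 60, 66, 84, 85, 89, 95, 97
n = 8 (even)
Middle values: 84 and 85
Median = (84+85)/2 = 84.5000

Median = 84.5000


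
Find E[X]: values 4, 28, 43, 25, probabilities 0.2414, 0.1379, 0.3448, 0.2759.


E[X] = 4*0.2414 + 28*0.1379 + 43*0.3448 + 25*0.2759
= 0.9656 + 3.8612 + 14.8264 + 6.8975
= 26.5507

E[X] = 26.5507


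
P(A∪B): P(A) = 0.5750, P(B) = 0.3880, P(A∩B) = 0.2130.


P(A∪B) = 0.5750 + 0.3880 - 0.2130
= 0.9630 - 0.2130
= 0.7500

P(A∪B) = 0.7500


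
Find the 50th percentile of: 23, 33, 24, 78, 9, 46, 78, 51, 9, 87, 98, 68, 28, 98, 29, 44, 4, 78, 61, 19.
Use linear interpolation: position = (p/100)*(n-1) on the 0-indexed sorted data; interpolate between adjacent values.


Sorted: 4, 9, 9, 19, 23, 24, 28, 29, 33, 44, 46, 51, 61, 68, 78, 78, 78, 87, 98, 98
n = 20
Index = 50/100 * 19 = 9.5000
Lower = data[9] = 44, Upper = data[10] = 46
P50 = 44 + 0.5000*(2) = 45.0000

P50 = 45.0000


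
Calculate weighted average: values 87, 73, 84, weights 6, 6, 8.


Numerator = 87*6 + 73*6 + 84*8 = 1632
Denominator = 6 + 6 + 8 = 20
WM = 1632/20 = 81.6000

WM = 81.6000


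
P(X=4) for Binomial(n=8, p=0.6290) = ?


C(8,4) = 70
p^4 = 0.156532
(1-p)^4 = 0.018945
P = 70 * 0.156532 * 0.018945 = 0.2076

P(X=4) = 0.2076


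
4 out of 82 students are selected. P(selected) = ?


P = 4/82 = 0.0488

P = 0.0488


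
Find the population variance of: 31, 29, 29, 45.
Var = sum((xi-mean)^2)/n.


Mean = 33.5000
Squared deviations: 6.2500, 20.2500, 20.2500, 132.2500
Sum = 179.0000
Variance = 179.0000/4 = 44.7500

Variance = 44.7500


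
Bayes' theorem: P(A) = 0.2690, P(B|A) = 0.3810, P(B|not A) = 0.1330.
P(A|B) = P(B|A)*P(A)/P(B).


P(B) = P(B|A)*P(A) + P(B|A')*P(A')
= 0.3810*0.2690 + 0.1330*0.7310
= 0.102489 + 0.097223 = 0.199712
P(A|B) = 0.102489/0.199712 = 0.5132

P(A|B) = 0.5132


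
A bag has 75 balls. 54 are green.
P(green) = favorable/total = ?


P = 54/75 = 0.7200

P = 0.7200


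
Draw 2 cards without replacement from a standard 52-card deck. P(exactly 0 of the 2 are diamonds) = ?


Hypergeometric: P(X=0) = C(13,0)·C(39,2) / C(52,2)
= 1 × 741 / 1326
= 741/1326 = 0.5588

P = 0.5588


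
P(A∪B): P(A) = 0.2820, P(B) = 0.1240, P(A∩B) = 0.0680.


P(A∪B) = 0.2820 + 0.1240 - 0.0680
= 0.4060 - 0.0680
= 0.3380

P(A∪B) = 0.3380


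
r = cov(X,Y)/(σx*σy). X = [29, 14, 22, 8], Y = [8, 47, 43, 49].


Mean X = 18.2500, Mean Y = 36.7500
SD X = 7.949057, SD Y = 16.738802
Cov = -113.687500
r = -113.687500/(7.949057*16.738802) = -0.8544

r = -0.8544


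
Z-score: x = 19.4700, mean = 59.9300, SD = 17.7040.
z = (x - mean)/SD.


z = (19.4700 - 59.9300)/17.7040
= -40.4600/17.7040
= -2.2854

z = -2.2854


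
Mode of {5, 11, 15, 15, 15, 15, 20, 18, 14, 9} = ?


Frequencies: 5:1, 9:1, 11:1, 14:1, 15:4, 18:1, 20:1
Max frequency = 4
Mode = 15

Mode = 15


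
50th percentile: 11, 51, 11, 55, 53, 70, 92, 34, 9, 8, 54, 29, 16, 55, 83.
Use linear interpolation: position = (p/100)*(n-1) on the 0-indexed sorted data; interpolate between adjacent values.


Sorted: 8, 9, 11, 11, 16, 29, 34, 51, 53, 54, 55, 55, 70, 83, 92
n = 15
Index = 50/100 * 14 = 7.0000
Lower = data[7] = 51, Upper = data[8] = 53
P50 = 51 + 0*(2) = 51.0000

P50 = 51.0000


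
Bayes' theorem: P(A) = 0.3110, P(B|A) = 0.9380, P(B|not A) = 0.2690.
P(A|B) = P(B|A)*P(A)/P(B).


P(B) = P(B|A)*P(A) + P(B|A')*P(A')
= 0.9380*0.3110 + 0.2690*0.6890
= 0.291718 + 0.185341 = 0.477059
P(A|B) = 0.291718/0.477059 = 0.6115

P(A|B) = 0.6115


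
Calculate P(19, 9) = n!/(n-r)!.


P(19,9) = 19!/10!
= 121645100408832000/3628800
= 33522128640

P(19,9) = 33522128640


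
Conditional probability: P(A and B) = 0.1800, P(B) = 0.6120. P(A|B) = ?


P(A|B) = 0.1800/0.6120 = 0.2941

P(A|B) = 0.2941


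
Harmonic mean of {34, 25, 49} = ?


Sum of reciprocals = 1/34 + 1/25 + 1/49 = 0.089820
HM = 3/0.089820 = 33.4002

HM = 33.4002


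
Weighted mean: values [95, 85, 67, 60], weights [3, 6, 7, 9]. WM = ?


Numerator = 95*3 + 85*6 + 67*7 + 60*9 = 1804
Denominator = 3 + 6 + 7 + 9 = 25
WM = 1804/25 = 72.1600

WM = 72.1600


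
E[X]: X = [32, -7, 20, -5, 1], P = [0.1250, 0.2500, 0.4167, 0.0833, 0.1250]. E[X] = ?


E[X] = 32*0.1250 - 7*0.2500 + 20*0.4167 - 5*0.0833 + 1*0.1250
= 4.0000 - 1.7500 + 8.3340 - 0.4165 + 0.1250
= 10.2925

E[X] = 10.2925


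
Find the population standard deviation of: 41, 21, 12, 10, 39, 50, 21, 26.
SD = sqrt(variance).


Mean = 27.5000
Variance = 181.7500
SD = sqrt(181.7500) = 13.4815

SD = 13.4815


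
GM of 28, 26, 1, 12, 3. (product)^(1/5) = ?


Product = 28 × 26 × 1 × 12 × 3 = 26208
GM = 26208^(1/5) = 7.6504

GM = 7.6504


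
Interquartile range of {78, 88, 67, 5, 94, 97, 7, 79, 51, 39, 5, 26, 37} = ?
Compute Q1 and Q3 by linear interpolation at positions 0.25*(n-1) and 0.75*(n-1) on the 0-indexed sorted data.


Sorted: 5, 5, 7, 26, 37, 39, 51, 67, 78, 79, 88, 94, 97
Q1 (25th %ile) = 26.0000
Q3 (75th %ile) = 79.0000
IQR = 79.0000 - 26.0000 = 53.0000

IQR = 53.0000


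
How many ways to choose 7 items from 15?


C(15,7) = 15!/(7! × 8!)
= 1307674368000/(5040 × 40320)
= 6435

C(15,7) = 6435


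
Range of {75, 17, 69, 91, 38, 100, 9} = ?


Max = 100, Min = 9
Range = 100 - 9 = 91

Range = 91


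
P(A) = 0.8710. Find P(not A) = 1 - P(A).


P(not A) = 1 - 0.8710 = 0.1290

P(not A) = 0.1290


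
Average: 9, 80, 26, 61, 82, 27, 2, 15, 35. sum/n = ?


Sum = 9 + 80 + 26 + 61 + 82 + 27 + 2 + 15 + 35 = 337
n = 9
Mean = 337/9 = 37.4444

Mean = 37.4444


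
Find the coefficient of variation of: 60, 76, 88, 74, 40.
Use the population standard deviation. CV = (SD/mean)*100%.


Mean = 67.6000
SD = 16.4146
CV = (16.4146/67.6000)*100 = 24.2820%

CV = 24.2820%


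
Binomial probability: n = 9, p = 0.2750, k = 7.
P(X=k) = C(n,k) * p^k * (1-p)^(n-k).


C(9,7) = 36
p^7 = 0.000119
(1-p)^2 = 0.525625
P = 36 * 0.000119 * 0.525625 = 0.0023

P(X=7) = 0.0023


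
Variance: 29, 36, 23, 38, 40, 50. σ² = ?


Mean = 36.0000
Squared deviations: 49.0000, 0, 169.0000, 4.0000, 16.0000, 196.0000
Sum = 434.0000
Variance = 434.0000/6 = 72.3333

Variance = 72.3333


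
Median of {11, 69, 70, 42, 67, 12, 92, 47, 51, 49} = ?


Sorted: 11, 12, 42, 47, 49, 51, 67, 69, 70, 92
n = 10 (even)
Middle values: 49 and 51
Median = (49+51)/2 = 50.0000

Median = 50.0000


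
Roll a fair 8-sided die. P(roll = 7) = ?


Favorable outcomes (roll = 7): 1
Total outcomes = 8
P = 1/8 = 0.1250

P = 0.1250


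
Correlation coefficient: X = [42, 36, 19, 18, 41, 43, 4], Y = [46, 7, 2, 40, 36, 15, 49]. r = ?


Mean X = 29.0000, Mean Y = 27.8571
SD X = 14.162324, SD Y = 17.963682
Cov = -56.571429
r = -56.571429/(14.162324*17.963682) = -0.2224

r = -0.2224


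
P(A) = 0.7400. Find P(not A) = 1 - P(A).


P(not A) = 1 - 0.7400 = 0.2600

P(not A) = 0.2600


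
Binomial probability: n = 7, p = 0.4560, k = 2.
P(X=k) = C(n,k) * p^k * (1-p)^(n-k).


C(7,2) = 21
p^2 = 0.207936
(1-p)^5 = 0.047642
P = 21 * 0.207936 * 0.047642 = 0.2080

P(X=2) = 0.2080


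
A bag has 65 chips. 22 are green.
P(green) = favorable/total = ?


P = 22/65 = 0.3385

P = 0.3385


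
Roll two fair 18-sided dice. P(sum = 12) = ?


Total outcomes = 18×18 = 324
Favorable (sum = 12): 11
P = 11/324 = 0.0340

P = 0.0340


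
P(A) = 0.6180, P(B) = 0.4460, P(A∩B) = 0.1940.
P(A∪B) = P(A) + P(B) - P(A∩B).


P(A∪B) = 0.6180 + 0.4460 - 0.1940
= 1.0640 - 0.1940
= 0.8700

P(A∪B) = 0.8700


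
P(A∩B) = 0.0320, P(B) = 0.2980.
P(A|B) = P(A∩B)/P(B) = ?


P(A|B) = 0.0320/0.2980 = 0.1074

P(A|B) = 0.1074


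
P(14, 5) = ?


P(14,5) = 14!/9!
= 87178291200/362880
= 240240

P(14,5) = 240240


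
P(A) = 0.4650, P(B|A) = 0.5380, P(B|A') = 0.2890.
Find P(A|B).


P(B) = P(B|A)*P(A) + P(B|A')*P(A')
= 0.5380*0.4650 + 0.2890*0.5350
= 0.250170 + 0.154615 = 0.404785
P(A|B) = 0.250170/0.404785 = 0.6180

P(A|B) = 0.6180


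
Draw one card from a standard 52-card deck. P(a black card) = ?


26 black cards in 52 cards
P = 26/52 = 0.5000

P = 0.5000


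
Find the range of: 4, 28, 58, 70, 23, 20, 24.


Max = 70, Min = 4
Range = 70 - 4 = 66

Range = 66


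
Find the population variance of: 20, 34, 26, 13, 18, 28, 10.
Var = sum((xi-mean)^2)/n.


Mean = 21.2857
Squared deviations: 1.6531, 161.6531, 22.2245, 68.6531, 10.7959, 45.0816, 127.3673
Sum = 437.4286
Variance = 437.4286/7 = 62.4898

Variance = 62.4898


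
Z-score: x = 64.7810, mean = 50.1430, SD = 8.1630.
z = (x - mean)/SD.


z = (64.7810 - 50.1430)/8.1630
= 14.6380/8.1630
= 1.7932

z = 1.7932


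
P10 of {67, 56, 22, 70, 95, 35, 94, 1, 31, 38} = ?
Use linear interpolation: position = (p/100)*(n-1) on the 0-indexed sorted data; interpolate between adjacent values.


Sorted: 1, 22, 31, 35, 38, 56, 67, 70, 94, 95
n = 10
Index = 10/100 * 9 = 0.9000
Lower = data[0] = 1, Upper = data[1] = 22
P10 = 1 + 0.9000*(21) = 19.9000

P10 = 19.9000


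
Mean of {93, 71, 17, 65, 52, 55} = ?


Sum = 93 + 71 + 17 + 65 + 52 + 55 = 353
n = 6
Mean = 353/6 = 58.8333

Mean = 58.8333


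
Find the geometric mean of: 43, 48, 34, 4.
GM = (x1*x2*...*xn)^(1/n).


Product = 43 × 48 × 34 × 4 = 280704
GM = 280704^(1/4) = 23.0177

GM = 23.0177


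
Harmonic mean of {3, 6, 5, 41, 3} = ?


Sum of reciprocals = 1/3 + 1/6 + 1/5 + 1/41 + 1/3 = 1.057724
HM = 5/1.057724 = 4.7271

HM = 4.7271


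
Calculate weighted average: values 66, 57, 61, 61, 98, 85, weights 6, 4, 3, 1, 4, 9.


Numerator = 66*6 + 57*4 + 61*3 + 61*1 + 98*4 + 85*9 = 2025
Denominator = 6 + 4 + 3 + 1 + 4 + 9 = 27
WM = 2025/27 = 75.0000

WM = 75.0000


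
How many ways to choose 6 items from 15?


C(15,6) = 15!/(6! × 9!)
= 1307674368000/(720 × 362880)
= 5005

C(15,6) = 5005


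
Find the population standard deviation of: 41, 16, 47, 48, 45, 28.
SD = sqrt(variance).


Mean = 37.5000
Variance = 136.9167
SD = sqrt(136.9167) = 11.7011

SD = 11.7011


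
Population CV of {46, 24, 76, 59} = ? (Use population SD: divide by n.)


Mean = 51.2500
SD = 18.9918
CV = (18.9918/51.2500)*100 = 37.0571%

CV = 37.0571%


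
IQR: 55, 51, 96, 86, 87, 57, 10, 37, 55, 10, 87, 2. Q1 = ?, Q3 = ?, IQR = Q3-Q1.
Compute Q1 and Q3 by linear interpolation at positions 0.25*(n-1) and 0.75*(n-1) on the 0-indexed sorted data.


Sorted: 2, 10, 10, 37, 51, 55, 55, 57, 86, 87, 87, 96
Q1 (25th %ile) = 30.2500
Q3 (75th %ile) = 86.2500
IQR = 86.2500 - 30.2500 = 56.0000

IQR = 56.0000


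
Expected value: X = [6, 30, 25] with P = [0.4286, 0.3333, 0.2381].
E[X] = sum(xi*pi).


E[X] = 6*0.4286 + 30*0.3333 + 25*0.2381
= 2.5716 + 9.9990 + 5.9525
= 18.5231

E[X] = 18.5231


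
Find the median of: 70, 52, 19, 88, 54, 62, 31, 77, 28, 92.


Sorted: 19, 28, 31, 52, 54, 62, 70, 77, 88, 92
n = 10 (even)
Middle values: 54 and 62
Median = (54+62)/2 = 58.0000

Median = 58.0000


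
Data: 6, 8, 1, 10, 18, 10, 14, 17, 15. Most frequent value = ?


Frequencies: 1:1, 6:1, 8:1, 10:2, 14:1, 15:1, 17:1, 18:1
Max frequency = 2
Mode = 10

Mode = 10


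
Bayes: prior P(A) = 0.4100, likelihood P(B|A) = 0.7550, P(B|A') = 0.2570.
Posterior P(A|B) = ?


P(B) = P(B|A)*P(A) + P(B|A')*P(A')
= 0.7550*0.4100 + 0.2570*0.5900
= 0.309550 + 0.151630 = 0.461180
P(A|B) = 0.309550/0.461180 = 0.6712

P(A|B) = 0.6712


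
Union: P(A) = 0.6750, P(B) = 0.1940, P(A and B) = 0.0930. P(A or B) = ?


P(A∪B) = 0.6750 + 0.1940 - 0.0930
= 0.8690 - 0.0930
= 0.7760

P(A∪B) = 0.7760


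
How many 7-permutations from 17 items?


P(17,7) = 17!/10!
= 355687428096000/3628800
= 98017920

P(17,7) = 98017920


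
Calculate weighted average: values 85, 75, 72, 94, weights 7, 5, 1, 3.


Numerator = 85*7 + 75*5 + 72*1 + 94*3 = 1324
Denominator = 7 + 5 + 1 + 3 = 16
WM = 1324/16 = 82.7500

WM = 82.7500


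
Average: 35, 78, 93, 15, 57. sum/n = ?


Sum = 35 + 78 + 93 + 15 + 57 = 278
n = 5
Mean = 278/5 = 55.6000

Mean = 55.6000


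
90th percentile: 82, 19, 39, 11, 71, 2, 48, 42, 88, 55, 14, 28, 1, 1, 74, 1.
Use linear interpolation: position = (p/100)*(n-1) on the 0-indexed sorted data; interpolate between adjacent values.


Sorted: 1, 1, 1, 2, 11, 14, 19, 28, 39, 42, 48, 55, 71, 74, 82, 88
n = 16
Index = 90/100 * 15 = 13.5000
Lower = data[13] = 74, Upper = data[14] = 82
P90 = 74 + 0.5000*(8) = 78.0000

P90 = 78.0000


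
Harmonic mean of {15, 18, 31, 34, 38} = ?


Sum of reciprocals = 1/15 + 1/18 + 1/31 + 1/34 + 1/38 = 0.210208
HM = 5/0.210208 = 23.7860

HM = 23.7860


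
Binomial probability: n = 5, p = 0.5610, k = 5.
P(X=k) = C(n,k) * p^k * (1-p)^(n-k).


C(5,5) = 1
p^5 = 0.055567
(1-p)^0 = 1.000000
P = 1 * 0.055567 * 1.000000 = 0.0556

P(X=5) = 0.0556


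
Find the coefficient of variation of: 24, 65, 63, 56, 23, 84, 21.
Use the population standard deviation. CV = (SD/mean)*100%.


Mean = 48.0000
SD = 23.3116
CV = (23.3116/48.0000)*100 = 48.5657%

CV = 48.5657%


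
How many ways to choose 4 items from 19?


C(19,4) = 19!/(4! × 15!)
= 121645100408832000/(24 × 1307674368000)
= 3876

C(19,4) = 3876


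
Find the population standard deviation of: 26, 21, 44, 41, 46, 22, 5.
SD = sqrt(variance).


Mean = 29.2857
Variance = 193.6327
SD = sqrt(193.6327) = 13.9152

SD = 13.9152


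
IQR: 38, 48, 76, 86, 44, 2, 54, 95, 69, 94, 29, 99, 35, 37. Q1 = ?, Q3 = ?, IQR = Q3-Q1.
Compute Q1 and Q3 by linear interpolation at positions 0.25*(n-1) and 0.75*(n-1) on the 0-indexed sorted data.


Sorted: 2, 29, 35, 37, 38, 44, 48, 54, 69, 76, 86, 94, 95, 99
Q1 (25th %ile) = 37.2500
Q3 (75th %ile) = 83.5000
IQR = 83.5000 - 37.2500 = 46.2500

IQR = 46.2500


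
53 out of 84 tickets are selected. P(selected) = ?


P = 53/84 = 0.6310

P = 0.6310


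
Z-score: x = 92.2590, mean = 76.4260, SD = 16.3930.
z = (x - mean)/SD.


z = (92.2590 - 76.4260)/16.3930
= 15.8330/16.3930
= 0.9658

z = 0.9658


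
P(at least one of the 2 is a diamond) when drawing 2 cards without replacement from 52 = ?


P(at least one) = 1 - P(none)
P(none) = (39/52) × (38/51) = 0.558824
P(at least one) = 1 - 0.558824 = 0.4412

P = 0.4412


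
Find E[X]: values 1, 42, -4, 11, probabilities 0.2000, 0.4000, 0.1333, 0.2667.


E[X] = 1*0.2000 + 42*0.4000 - 4*0.1333 + 11*0.2667
= 0.2000 + 16.8000 - 0.5332 + 2.9337
= 19.4005

E[X] = 19.4005


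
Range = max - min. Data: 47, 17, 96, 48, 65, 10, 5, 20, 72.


Max = 96, Min = 5
Range = 96 - 5 = 91

Range = 91


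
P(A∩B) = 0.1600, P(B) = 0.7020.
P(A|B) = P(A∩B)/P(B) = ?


P(A|B) = 0.1600/0.7020 = 0.2279

P(A|B) = 0.2279


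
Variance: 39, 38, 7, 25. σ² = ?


Mean = 27.2500
Squared deviations: 138.0625, 115.5625, 410.0625, 5.0625
Sum = 668.7500
Variance = 668.7500/4 = 167.1875

Variance = 167.1875


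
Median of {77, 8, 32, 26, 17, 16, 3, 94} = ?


Sorted: 3, 8, 16, 17, 26, 32, 77, 94
n = 8 (even)
Middle values: 17 and 26
Median = (17+26)/2 = 21.5000

Median = 21.5000


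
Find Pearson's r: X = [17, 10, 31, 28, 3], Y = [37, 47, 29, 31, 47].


Mean X = 17.8000, Mean Y = 38.2000
SD X = 10.571660, SD Y = 7.652451
Cov = -78.560000
r = -78.560000/(10.571660*7.652451) = -0.9711

r = -0.9711


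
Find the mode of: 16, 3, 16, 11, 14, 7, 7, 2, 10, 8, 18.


Frequencies: 2:1, 3:1, 7:2, 8:1, 10:1, 11:1, 14:1, 16:2, 18:1
Max frequency = 2
Mode = 7, 16

Mode = 7, 16


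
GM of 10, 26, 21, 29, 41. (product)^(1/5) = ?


Product = 10 × 26 × 21 × 29 × 41 = 6491940
GM = 6491940^(1/5) = 23.0396

GM = 23.0396


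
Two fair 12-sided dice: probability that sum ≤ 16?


Total outcomes = 12×12 = 144
Favorable (sum ≤ 16): 108
P = 108/144 = 0.7500

P = 0.7500


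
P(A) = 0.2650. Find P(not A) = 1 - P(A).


P(not A) = 1 - 0.2650 = 0.7350

P(not A) = 0.7350


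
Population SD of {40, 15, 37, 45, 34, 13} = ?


Mean = 30.6667
Variance = 150.2222
SD = sqrt(150.2222) = 12.2565

SD = 12.2565


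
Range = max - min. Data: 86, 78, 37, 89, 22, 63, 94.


Max = 94, Min = 22
Range = 94 - 22 = 72

Range = 72


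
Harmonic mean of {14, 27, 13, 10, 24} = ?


Sum of reciprocals = 1/14 + 1/27 + 1/13 + 1/10 + 1/24 = 0.327055
HM = 5/0.327055 = 15.2879

HM = 15.2879


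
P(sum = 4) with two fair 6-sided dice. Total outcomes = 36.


Total outcomes = 6×6 = 36
Favorable (sum = 4): 3
P = 3/36 = 0.0833

P = 0.0833


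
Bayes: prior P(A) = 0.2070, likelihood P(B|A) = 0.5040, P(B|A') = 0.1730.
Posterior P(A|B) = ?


P(B) = P(B|A)*P(A) + P(B|A')*P(A')
= 0.5040*0.2070 + 0.1730*0.7930
= 0.104328 + 0.137189 = 0.241517
P(A|B) = 0.104328/0.241517 = 0.4320

P(A|B) = 0.4320


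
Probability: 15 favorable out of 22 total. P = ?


P = 15/22 = 0.6818

P = 0.6818


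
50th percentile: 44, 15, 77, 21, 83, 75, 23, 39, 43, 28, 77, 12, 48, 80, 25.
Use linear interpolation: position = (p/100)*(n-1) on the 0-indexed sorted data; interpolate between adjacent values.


Sorted: 12, 15, 21, 23, 25, 28, 39, 43, 44, 48, 75, 77, 77, 80, 83
n = 15
Index = 50/100 * 14 = 7.0000
Lower = data[7] = 43, Upper = data[8] = 44
P50 = 43 + 0*(1) = 43.0000

P50 = 43.0000


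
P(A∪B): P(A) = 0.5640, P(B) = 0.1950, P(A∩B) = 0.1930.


P(A∪B) = 0.5640 + 0.1950 - 0.1930
= 0.7590 - 0.1930
= 0.5660

P(A∪B) = 0.5660


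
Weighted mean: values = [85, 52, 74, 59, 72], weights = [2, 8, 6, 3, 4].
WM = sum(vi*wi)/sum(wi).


Numerator = 85*2 + 52*8 + 74*6 + 59*3 + 72*4 = 1495
Denominator = 2 + 8 + 6 + 3 + 4 = 23
WM = 1495/23 = 65.0000

WM = 65.0000


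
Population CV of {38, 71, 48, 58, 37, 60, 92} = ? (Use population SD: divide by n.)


Mean = 57.7143
SD = 18.0057
CV = (18.0057/57.7143)*100 = 31.1979%

CV = 31.1979%


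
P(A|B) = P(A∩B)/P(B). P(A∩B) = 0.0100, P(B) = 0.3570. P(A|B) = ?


P(A|B) = 0.0100/0.3570 = 0.0280

P(A|B) = 0.0280


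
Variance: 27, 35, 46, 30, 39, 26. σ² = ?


Mean = 33.8333
Squared deviations: 46.6944, 1.3611, 148.0278, 14.6944, 26.6944, 61.3611
Sum = 298.8333
Variance = 298.8333/6 = 49.8056

Variance = 49.8056


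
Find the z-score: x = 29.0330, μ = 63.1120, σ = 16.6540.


z = (29.0330 - 63.1120)/16.6540
= -34.0790/16.6540
= -2.0463

z = -2.0463


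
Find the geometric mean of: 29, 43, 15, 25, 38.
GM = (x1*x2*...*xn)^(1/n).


Product = 29 × 43 × 15 × 25 × 38 = 17769750
GM = 17769750^(1/5) = 28.1797

GM = 28.1797


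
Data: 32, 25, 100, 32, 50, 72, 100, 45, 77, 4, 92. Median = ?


Sorted: 4, 25, 32, 32, 45, 50, 72, 77, 92, 100, 100
n = 11 (odd)
Middle value = 50

Median = 50


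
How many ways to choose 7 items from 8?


C(8,7) = 8!/(7! × 1!)
= 40320/(5040 × 1)
= 8

C(8,7) = 8


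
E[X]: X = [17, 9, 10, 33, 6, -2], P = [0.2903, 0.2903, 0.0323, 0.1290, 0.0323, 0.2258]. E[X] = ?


E[X] = 17*0.2903 + 9*0.2903 + 10*0.0323 + 33*0.1290 + 6*0.0323 - 2*0.2258
= 4.9351 + 2.6127 + 0.3230 + 4.2570 + 0.1938 - 0.4516
= 11.8700

E[X] = 11.8700


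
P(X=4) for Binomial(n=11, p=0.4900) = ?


C(11,4) = 330
p^4 = 0.057648
(1-p)^7 = 0.008974
P = 330 * 0.057648 * 0.008974 = 0.1707

P(X=4) = 0.1707


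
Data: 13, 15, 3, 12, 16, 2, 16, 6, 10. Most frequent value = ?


Frequencies: 2:1, 3:1, 6:1, 10:1, 12:1, 13:1, 15:1, 16:2
Max frequency = 2
Mode = 16

Mode = 16


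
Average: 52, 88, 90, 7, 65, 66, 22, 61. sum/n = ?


Sum = 52 + 88 + 90 + 7 + 65 + 66 + 22 + 61 = 451
n = 8
Mean = 451/8 = 56.3750

Mean = 56.3750


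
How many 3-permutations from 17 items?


P(17,3) = 17!/14!
= 355687428096000/87178291200
= 4080

P(17,3) = 4080


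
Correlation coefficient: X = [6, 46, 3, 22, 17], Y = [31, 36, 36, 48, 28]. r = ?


Mean X = 18.8000, Mean Y = 35.8000
SD X = 15.276125, SD Y = 6.823489
Cov = 23.360000
r = 23.360000/(15.276125*6.823489) = 0.2241

r = 0.2241


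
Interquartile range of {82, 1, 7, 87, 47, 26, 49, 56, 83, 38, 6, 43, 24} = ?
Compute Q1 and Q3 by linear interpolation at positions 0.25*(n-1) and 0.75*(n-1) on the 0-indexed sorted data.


Sorted: 1, 6, 7, 24, 26, 38, 43, 47, 49, 56, 82, 83, 87
Q1 (25th %ile) = 24.0000
Q3 (75th %ile) = 56.0000
IQR = 56.0000 - 24.0000 = 32.0000

IQR = 32.0000


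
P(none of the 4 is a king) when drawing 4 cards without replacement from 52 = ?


P(no kings) = (48/52) × (47/51) × (46/50) × (45/49)
= 0.7187

P = 0.7187


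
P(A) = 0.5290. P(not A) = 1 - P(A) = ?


P(not A) = 1 - 0.5290 = 0.4710

P(not A) = 0.4710


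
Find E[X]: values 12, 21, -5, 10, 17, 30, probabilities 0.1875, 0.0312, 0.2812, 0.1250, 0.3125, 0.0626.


E[X] = 12*0.1875 + 21*0.0312 - 5*0.2812 + 10*0.1250 + 17*0.3125 + 30*0.0626
= 2.2500 + 0.6552 - 1.4060 + 1.2500 + 5.3125 + 1.8780
= 9.9397

E[X] = 9.9397


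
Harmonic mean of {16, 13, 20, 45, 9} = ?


Sum of reciprocals = 1/16 + 1/13 + 1/20 + 1/45 + 1/9 = 0.322756
HM = 5/0.322756 = 15.4916

HM = 15.4916


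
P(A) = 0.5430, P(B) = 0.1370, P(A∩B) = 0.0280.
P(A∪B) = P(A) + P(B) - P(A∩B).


P(A∪B) = 0.5430 + 0.1370 - 0.0280
= 0.6800 - 0.0280
= 0.6520

P(A∪B) = 0.6520


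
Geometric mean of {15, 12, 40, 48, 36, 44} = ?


Product = 15 × 12 × 40 × 48 × 36 × 44 = 547430400
GM = 547430400^(1/6) = 28.6015

GM = 28.6015


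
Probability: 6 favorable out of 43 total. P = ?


P = 6/43 = 0.1395

P = 0.1395


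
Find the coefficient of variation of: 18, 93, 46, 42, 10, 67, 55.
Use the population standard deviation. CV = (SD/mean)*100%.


Mean = 47.2857
SD = 26.2282
CV = (26.2282/47.2857)*100 = 55.4675%

CV = 55.4675%


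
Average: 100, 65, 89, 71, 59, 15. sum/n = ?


Sum = 100 + 65 + 89 + 71 + 59 + 15 = 399
n = 6
Mean = 399/6 = 66.5000

Mean = 66.5000


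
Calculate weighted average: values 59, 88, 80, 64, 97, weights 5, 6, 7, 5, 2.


Numerator = 59*5 + 88*6 + 80*7 + 64*5 + 97*2 = 1897
Denominator = 5 + 6 + 7 + 5 + 2 = 25
WM = 1897/25 = 75.8800

WM = 75.8800


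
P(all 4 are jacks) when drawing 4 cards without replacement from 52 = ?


P(all jacks) = (4/52) × (3/51) × (2/50) × (1/49)
= 3.6938e-06

P = 3.6938e-06


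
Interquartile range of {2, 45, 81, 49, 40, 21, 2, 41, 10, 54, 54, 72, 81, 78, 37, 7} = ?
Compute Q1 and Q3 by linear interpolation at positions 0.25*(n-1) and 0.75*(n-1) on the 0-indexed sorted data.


Sorted: 2, 2, 7, 10, 21, 37, 40, 41, 45, 49, 54, 54, 72, 78, 81, 81
Q1 (25th %ile) = 18.2500
Q3 (75th %ile) = 58.5000
IQR = 58.5000 - 18.2500 = 40.2500

IQR = 40.2500


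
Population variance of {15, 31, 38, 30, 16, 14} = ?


Mean = 24.0000
Squared deviations: 81.0000, 49.0000, 196.0000, 36.0000, 64.0000, 100.0000
Sum = 526.0000
Variance = 526.0000/6 = 87.6667

Variance = 87.6667


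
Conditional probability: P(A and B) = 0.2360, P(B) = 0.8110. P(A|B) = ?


P(A|B) = 0.2360/0.8110 = 0.2910

P(A|B) = 0.2910


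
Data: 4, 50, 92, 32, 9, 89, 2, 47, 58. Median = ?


Sorted: 2, 4, 9, 32, 47, 50, 58, 89, 92
n = 9 (odd)
Middle value = 47

Median = 47


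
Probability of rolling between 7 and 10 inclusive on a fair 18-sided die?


Favorable outcomes (7 ≤ roll ≤ 10): 4
Total outcomes = 18
P = 4/18 = 0.2222

P = 0.2222


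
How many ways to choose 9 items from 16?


C(16,9) = 16!/(9! × 7!)
= 20922789888000/(362880 × 5040)
= 11440

C(16,9) = 11440


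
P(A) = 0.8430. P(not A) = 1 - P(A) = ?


P(not A) = 1 - 0.8430 = 0.1570

P(not A) = 0.1570


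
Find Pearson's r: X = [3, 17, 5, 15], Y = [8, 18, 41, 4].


Mean X = 10.0000, Mean Y = 17.7500
SD X = 6.082763, SD Y = 14.359230
Cov = -28.750000
r = -28.750000/(6.082763*14.359230) = -0.3292

r = -0.3292


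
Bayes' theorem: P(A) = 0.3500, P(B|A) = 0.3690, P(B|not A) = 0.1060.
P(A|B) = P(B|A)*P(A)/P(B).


P(B) = P(B|A)*P(A) + P(B|A')*P(A')
= 0.3690*0.3500 + 0.1060*0.6500
= 0.129150 + 0.068900 = 0.198050
P(A|B) = 0.129150/0.198050 = 0.6521

P(A|B) = 0.6521


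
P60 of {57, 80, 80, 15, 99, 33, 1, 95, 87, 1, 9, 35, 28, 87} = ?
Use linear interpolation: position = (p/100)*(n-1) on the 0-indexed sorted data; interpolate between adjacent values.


Sorted: 1, 1, 9, 15, 28, 33, 35, 57, 80, 80, 87, 87, 95, 99
n = 14
Index = 60/100 * 13 = 7.8000
Lower = data[7] = 57, Upper = data[8] = 80
P60 = 57 + 0.8000*(23) = 75.4000

P60 = 75.4000


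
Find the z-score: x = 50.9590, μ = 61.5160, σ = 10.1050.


z = (50.9590 - 61.5160)/10.1050
= -10.5570/10.1050
= -1.0447

z = -1.0447


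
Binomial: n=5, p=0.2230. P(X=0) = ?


C(5,0) = 1
p^0 = 1.000000
(1-p)^5 = 0.283208
P = 1 * 1.000000 * 0.283208 = 0.2832

P(X=0) = 0.2832


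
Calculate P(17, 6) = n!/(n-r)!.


P(17,6) = 17!/11!
= 355687428096000/39916800
= 8910720

P(17,6) = 8910720


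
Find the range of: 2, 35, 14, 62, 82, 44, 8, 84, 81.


Max = 84, Min = 2
Range = 84 - 2 = 82

Range = 82


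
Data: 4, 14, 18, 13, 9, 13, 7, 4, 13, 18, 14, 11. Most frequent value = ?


Frequencies: 4:2, 7:1, 9:1, 11:1, 13:3, 14:2, 18:2
Max frequency = 3
Mode = 13

Mode = 13


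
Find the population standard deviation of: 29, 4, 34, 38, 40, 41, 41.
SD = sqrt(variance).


Mean = 32.4286
Variance = 151.1020
SD = sqrt(151.1020) = 12.2924

SD = 12.2924


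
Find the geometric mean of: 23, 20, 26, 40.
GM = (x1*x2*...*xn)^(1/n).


Product = 23 × 20 × 26 × 40 = 478400
GM = 478400^(1/4) = 26.2995

GM = 26.2995


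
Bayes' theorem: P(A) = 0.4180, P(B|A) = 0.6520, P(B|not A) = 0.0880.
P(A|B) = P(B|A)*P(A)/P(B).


P(B) = P(B|A)*P(A) + P(B|A')*P(A')
= 0.6520*0.4180 + 0.0880*0.5820
= 0.272536 + 0.051216 = 0.323752
P(A|B) = 0.272536/0.323752 = 0.8418

P(A|B) = 0.8418


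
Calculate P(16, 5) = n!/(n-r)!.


P(16,5) = 16!/11!
= 20922789888000/39916800
= 524160

P(16,5) = 524160


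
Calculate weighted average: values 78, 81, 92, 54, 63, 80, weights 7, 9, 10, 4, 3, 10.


Numerator = 78*7 + 81*9 + 92*10 + 54*4 + 63*3 + 80*10 = 3400
Denominator = 7 + 9 + 10 + 4 + 3 + 10 = 43
WM = 3400/43 = 79.0698

WM = 79.0698


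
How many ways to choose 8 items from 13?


C(13,8) = 13!/(8! × 5!)
= 6227020800/(40320 × 120)
= 1287

C(13,8) = 1287


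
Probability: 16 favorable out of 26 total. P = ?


P = 16/26 = 0.6154

P = 0.6154


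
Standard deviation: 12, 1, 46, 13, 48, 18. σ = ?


Mean = 23.0000
Variance = 314.0000
SD = sqrt(314.0000) = 17.7200

SD = 17.7200


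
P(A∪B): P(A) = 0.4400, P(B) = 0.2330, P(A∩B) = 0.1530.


P(A∪B) = 0.4400 + 0.2330 - 0.1530
= 0.6730 - 0.1530
= 0.5200

P(A∪B) = 0.5200


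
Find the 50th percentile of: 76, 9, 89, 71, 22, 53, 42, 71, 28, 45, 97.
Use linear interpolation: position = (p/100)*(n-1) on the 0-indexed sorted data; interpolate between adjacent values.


Sorted: 9, 22, 28, 42, 45, 53, 71, 71, 76, 89, 97
n = 11
Index = 50/100 * 10 = 5.0000
Lower = data[5] = 53, Upper = data[6] = 71
P50 = 53 + 0*(18) = 53.0000

P50 = 53.0000


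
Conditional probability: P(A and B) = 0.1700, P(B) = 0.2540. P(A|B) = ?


P(A|B) = 0.1700/0.2540 = 0.6693

P(A|B) = 0.6693


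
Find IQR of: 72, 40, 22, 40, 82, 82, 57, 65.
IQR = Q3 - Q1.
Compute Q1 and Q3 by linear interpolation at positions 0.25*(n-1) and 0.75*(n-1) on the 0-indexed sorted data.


Sorted: 22, 40, 40, 57, 65, 72, 82, 82
Q1 (25th %ile) = 40.0000
Q3 (75th %ile) = 74.5000
IQR = 74.5000 - 40.0000 = 34.5000

IQR = 34.5000


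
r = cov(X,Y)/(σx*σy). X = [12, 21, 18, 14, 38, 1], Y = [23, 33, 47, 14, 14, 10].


Mean X = 17.3333, Mean Y = 23.5000
SD X = 11.160446, SD Y = 12.945398
Cov = 18.166667
r = 18.166667/(11.160446*12.945398) = 0.1257

r = 0.1257
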